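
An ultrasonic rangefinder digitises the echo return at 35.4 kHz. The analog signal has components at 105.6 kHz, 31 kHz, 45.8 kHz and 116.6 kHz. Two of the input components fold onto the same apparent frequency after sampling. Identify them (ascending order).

45.8 kHz, 116.6 kHz

fs/2 = 17.7 kHz.
105.6 kHz mod fs = 34.8 kHz.
34.8 kHz > fs/2 = 17.7 kHz, folds to fs − 34.8 kHz = 0.6 kHz.
31 kHz > fs/2 = 17.7 kHz, folds to fs − 31 kHz = 4.4 kHz.
45.8 kHz mod fs = 10.4 kHz.
10.4 kHz ≤ fs/2 = 17.7 kHz, appears at 10.4 kHz.
116.6 kHz mod fs = 10.4 kHz.
10.4 kHz ≤ fs/2 = 17.7 kHz, appears at 10.4 kHz.
45.8 kHz and 116.6 kHz both map to 10.4 kHz.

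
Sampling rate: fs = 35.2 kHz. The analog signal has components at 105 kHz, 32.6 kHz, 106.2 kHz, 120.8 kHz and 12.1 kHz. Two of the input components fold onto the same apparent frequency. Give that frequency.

0.6 kHz

fs/2 = 17.6 kHz.
105 kHz mod fs = 34.6 kHz.
34.6 kHz > fs/2 = 17.6 kHz, folds to fs − 34.6 kHz = 0.6 kHz.
32.6 kHz > fs/2 = 17.6 kHz, folds to fs − 32.6 kHz = 2.6 kHz.
106.2 kHz mod fs = 0.6 kHz.
0.6 kHz ≤ fs/2 = 17.6 kHz, appears at 0.6 kHz.
120.8 kHz mod fs = 15.2 kHz.
15.2 kHz ≤ fs/2 = 17.6 kHz, appears at 15.2 kHz.
12.1 kHz ≤ fs/2 = 17.6 kHz, passes unchanged.
105 kHz and 106.2 kHz both map to 0.6 kHz.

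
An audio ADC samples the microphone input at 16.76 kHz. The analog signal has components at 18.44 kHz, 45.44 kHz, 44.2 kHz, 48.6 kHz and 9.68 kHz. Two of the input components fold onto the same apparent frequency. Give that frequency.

fs/2 = 8.38 kHz.
18.44 kHz mod fs = 1.68 kHz.
1.68 kHz ≤ fs/2 = 8.38 kHz, appears at 1.68 kHz.
45.44 kHz mod fs = 11.92 kHz.
11.92 kHz > fs/2 = 8.38 kHz, folds to fs − 11.92 kHz = 4.84 kHz.
44.2 kHz mod fs = 10.68 kHz.
10.68 kHz > fs/2 = 8.38 kHz, folds to fs − 10.68 kHz = 6.08 kHz.
48.6 kHz mod fs = 15.08 kHz.
15.08 kHz > fs/2 = 8.38 kHz, folds to fs − 15.08 kHz = 1.68 kHz.
9.68 kHz > fs/2 = 8.38 kHz, folds to fs − 9.68 kHz = 7.08 kHz.
18.44 kHz and 48.6 kHz both map to 1.68 kHz.

1.68 kHz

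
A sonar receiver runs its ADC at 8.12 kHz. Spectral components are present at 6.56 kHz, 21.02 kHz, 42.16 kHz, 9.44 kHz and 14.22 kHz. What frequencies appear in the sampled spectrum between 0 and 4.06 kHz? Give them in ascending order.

fs/2 = 4.06 kHz.
6.56 kHz > fs/2 = 4.06 kHz, folds to fs − 6.56 kHz = 1.56 kHz.
21.02 kHz mod fs = 4.78 kHz.
4.78 kHz > fs/2 = 4.06 kHz, folds to fs − 4.78 kHz = 3.34 kHz.
42.16 kHz mod fs = 1.56 kHz.
1.56 kHz ≤ fs/2 = 4.06 kHz, appears at 1.56 kHz.
9.44 kHz mod fs = 1.32 kHz.
1.32 kHz ≤ fs/2 = 4.06 kHz, appears at 1.32 kHz.
14.22 kHz mod fs = 6.1 kHz.
6.1 kHz > fs/2 = 4.06 kHz, folds to fs − 6.1 kHz = 2.02 kHz.
Distinct values: {1.32 kHz, 1.56 kHz, 2.02 kHz, 3.34 kHz}.

1.32 kHz, 1.56 kHz, 2.02 kHz, 3.34 kHz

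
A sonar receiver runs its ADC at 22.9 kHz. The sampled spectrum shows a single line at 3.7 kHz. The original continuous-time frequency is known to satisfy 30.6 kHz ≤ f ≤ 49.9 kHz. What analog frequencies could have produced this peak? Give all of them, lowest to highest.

42.1 kHz, 49.5 kHz

Frequencies that alias to 3.7 kHz are k·fs ± 3.7 kHz for integer k ≥ 0.
k=0: 3.7 kHz.
k=1: 19.2 kHz, 26.6 kHz.
k=2: 42.1 kHz, 49.5 kHz.
k=3: 65 kHz, 72.4 kHz.
Within [30.6 kHz, 49.9 kHz]: 42.1 kHz, 49.5 kHz.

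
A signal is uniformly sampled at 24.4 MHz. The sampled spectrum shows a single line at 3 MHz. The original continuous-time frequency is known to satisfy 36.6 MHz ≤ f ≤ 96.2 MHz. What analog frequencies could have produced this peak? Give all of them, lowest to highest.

45.8 MHz, 51.8 MHz, 70.2 MHz, 76.2 MHz, 94.6 MHz

Frequencies that alias to 3 MHz are k·fs ± 3 MHz for integer k ≥ 0.
k=0: 3 MHz.
k=1: 21.4 MHz, 27.4 MHz.
k=2: 45.8 MHz, 51.8 MHz.
k=3: 70.2 MHz, 76.2 MHz.
k=4: 94.6 MHz, 100.6 MHz.
k=5: 119 MHz, 125 MHz.
Within [36.6 MHz, 96.2 MHz]: 45.8 MHz, 51.8 MHz, 70.2 MHz, 76.2 MHz, 94.6 MHz.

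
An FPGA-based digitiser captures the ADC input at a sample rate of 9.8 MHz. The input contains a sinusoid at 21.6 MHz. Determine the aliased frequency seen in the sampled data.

2 MHz

21.6 MHz mod fs = 2 MHz.
2 MHz ≤ fs/2 = 4.9 MHz, appears at 2 MHz.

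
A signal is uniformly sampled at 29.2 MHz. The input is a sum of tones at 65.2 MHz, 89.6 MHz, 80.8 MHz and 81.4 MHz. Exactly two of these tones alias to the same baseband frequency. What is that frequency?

fs/2 = 14.6 MHz.
65.2 MHz mod fs = 6.8 MHz.
6.8 MHz ≤ fs/2 = 14.6 MHz, appears at 6.8 MHz.
89.6 MHz mod fs = 2 MHz.
2 MHz ≤ fs/2 = 14.6 MHz, appears at 2 MHz.
80.8 MHz mod fs = 22.4 MHz.
22.4 MHz > fs/2 = 14.6 MHz, folds to fs − 22.4 MHz = 6.8 MHz.
81.4 MHz mod fs = 23 MHz.
23 MHz > fs/2 = 14.6 MHz, folds to fs − 23 MHz = 6.2 MHz.
65.2 MHz and 80.8 MHz both map to 6.8 MHz.

6.8 MHz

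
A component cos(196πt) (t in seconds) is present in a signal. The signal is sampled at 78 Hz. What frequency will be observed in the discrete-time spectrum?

ω = 196π rad/s → f = ω/(2π) = 98 Hz.
98 Hz mod fs = 20 Hz.
20 Hz ≤ fs/2 = 39 Hz, appears at 20 Hz.

20 Hz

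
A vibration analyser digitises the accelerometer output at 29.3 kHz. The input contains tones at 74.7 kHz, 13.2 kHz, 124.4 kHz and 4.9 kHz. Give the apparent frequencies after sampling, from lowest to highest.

fs/2 = 14.65 kHz.
74.7 kHz mod fs = 16.1 kHz.
16.1 kHz > fs/2 = 14.65 kHz, folds to fs − 16.1 kHz = 13.2 kHz.
13.2 kHz ≤ fs/2 = 14.65 kHz, passes unchanged.
124.4 kHz mod fs = 7.2 kHz.
7.2 kHz ≤ fs/2 = 14.65 kHz, appears at 7.2 kHz.
4.9 kHz ≤ fs/2 = 14.65 kHz, passes unchanged.
Distinct values: {4.9 kHz, 7.2 kHz, 13.2 kHz}.

4.9 kHz, 7.2 kHz, 13.2 kHz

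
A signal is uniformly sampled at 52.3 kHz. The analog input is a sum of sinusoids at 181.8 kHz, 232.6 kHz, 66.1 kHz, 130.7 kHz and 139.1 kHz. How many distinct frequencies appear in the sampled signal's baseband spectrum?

5

fs/2 = 26.15 kHz.
181.8 kHz mod fs = 24.9 kHz.
24.9 kHz ≤ fs/2 = 26.15 kHz, appears at 24.9 kHz.
232.6 kHz mod fs = 23.4 kHz.
23.4 kHz ≤ fs/2 = 26.15 kHz, appears at 23.4 kHz.
66.1 kHz mod fs = 13.8 kHz.
13.8 kHz ≤ fs/2 = 26.15 kHz, appears at 13.8 kHz.
130.7 kHz mod fs = 26.1 kHz.
26.1 kHz ≤ fs/2 = 26.15 kHz, appears at 26.1 kHz.
139.1 kHz mod fs = 34.5 kHz.
34.5 kHz > fs/2 = 26.15 kHz, folds to fs − 34.5 kHz = 17.8 kHz.
Distinct values: {13.8 kHz, 17.8 kHz, 23.4 kHz, 24.9 kHz, 26.1 kHz} → 5.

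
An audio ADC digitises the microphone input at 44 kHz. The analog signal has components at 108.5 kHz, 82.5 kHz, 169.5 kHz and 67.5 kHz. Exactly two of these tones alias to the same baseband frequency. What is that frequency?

fs/2 = 22 kHz.
108.5 kHz mod fs = 20.5 kHz.
20.5 kHz ≤ fs/2 = 22 kHz, appears at 20.5 kHz.
82.5 kHz mod fs = 38.5 kHz.
38.5 kHz > fs/2 = 22 kHz, folds to fs − 38.5 kHz = 5.5 kHz.
169.5 kHz mod fs = 37.5 kHz.
37.5 kHz > fs/2 = 22 kHz, folds to fs − 37.5 kHz = 6.5 kHz.
67.5 kHz mod fs = 23.5 kHz.
23.5 kHz > fs/2 = 22 kHz, folds to fs − 23.5 kHz = 20.5 kHz.
67.5 kHz and 108.5 kHz both map to 20.5 kHz.

20.5 kHz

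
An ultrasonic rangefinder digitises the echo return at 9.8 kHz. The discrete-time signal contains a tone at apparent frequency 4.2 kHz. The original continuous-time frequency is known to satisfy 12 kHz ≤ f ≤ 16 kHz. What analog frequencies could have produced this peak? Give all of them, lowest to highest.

Frequencies that alias to 4.2 kHz are k·fs ± 4.2 kHz for integer k ≥ 0.
k=0: 4.2 kHz.
k=1: 5.6 kHz, 14 kHz.
k=2: 15.4 kHz, 23.8 kHz.
k=3: 25.2 kHz, 33.6 kHz.
Within [12 kHz, 16 kHz]: 14 kHz, 15.4 kHz.

14 kHz, 15.4 kHz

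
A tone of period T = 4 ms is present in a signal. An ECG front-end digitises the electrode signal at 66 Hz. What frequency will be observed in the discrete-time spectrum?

T = 4 ms → f = 1/T = 250 Hz.
250 Hz mod fs = 52 Hz.
52 Hz > fs/2 = 33 Hz, folds to fs − 52 Hz = 14 Hz.

14 Hz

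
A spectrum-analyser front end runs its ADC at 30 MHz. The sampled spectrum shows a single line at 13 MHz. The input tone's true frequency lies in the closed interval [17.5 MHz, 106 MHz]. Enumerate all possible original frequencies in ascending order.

43 MHz, 47 MHz, 73 MHz, 77 MHz, 103 MHz

Frequencies that alias to 13 MHz are k·fs ± 13 MHz for integer k ≥ 0.
k=0: 13 MHz.
k=1: 17 MHz, 43 MHz.
k=2: 47 MHz, 73 MHz.
k=3: 77 MHz, 103 MHz.
k=4: 107 MHz, 133 MHz.
Within [17.5 MHz, 106 MHz]: 43 MHz, 47 MHz, 73 MHz, 77 MHz, 103 MHz.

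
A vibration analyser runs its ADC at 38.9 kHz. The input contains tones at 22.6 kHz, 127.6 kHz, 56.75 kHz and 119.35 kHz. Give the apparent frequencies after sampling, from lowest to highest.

fs/2 = 19.45 kHz.
22.6 kHz > fs/2 = 19.45 kHz, folds to fs − 22.6 kHz = 16.3 kHz.
127.6 kHz mod fs = 10.9 kHz.
10.9 kHz ≤ fs/2 = 19.45 kHz, appears at 10.9 kHz.
56.75 kHz mod fs = 17.85 kHz.
17.85 kHz ≤ fs/2 = 19.45 kHz, appears at 17.85 kHz.
119.35 kHz mod fs = 2.65 kHz.
2.65 kHz ≤ fs/2 = 19.45 kHz, appears at 2.65 kHz.
Distinct values: {2.65 kHz, 10.9 kHz, 16.3 kHz, 17.85 kHz}.

2.65 kHz, 10.9 kHz, 16.3 kHz, 17.85 kHz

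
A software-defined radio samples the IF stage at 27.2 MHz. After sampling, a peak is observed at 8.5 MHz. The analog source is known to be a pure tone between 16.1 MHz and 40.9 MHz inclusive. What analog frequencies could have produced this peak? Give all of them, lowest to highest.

Frequencies that alias to 8.5 MHz are k·fs ± 8.5 MHz for integer k ≥ 0.
k=0: 8.5 MHz.
k=1: 18.7 MHz, 35.7 MHz.
k=2: 45.9 MHz, 62.9 MHz.
Within [16.1 MHz, 40.9 MHz]: 18.7 MHz, 35.7 MHz.

18.7 MHz, 35.7 MHz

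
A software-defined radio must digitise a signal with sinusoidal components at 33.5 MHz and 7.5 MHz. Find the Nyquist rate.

67 MHz

Highest-frequency component: 33.5 MHz.
Nyquist rate = 2 × 33.5 MHz = 67 MHz.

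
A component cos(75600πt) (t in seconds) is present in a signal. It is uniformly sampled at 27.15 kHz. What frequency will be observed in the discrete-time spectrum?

10.65 kHz

ω = 75600π rad/s → f = ω/(2π) = 37800 Hz = 37.8 kHz.
37.8 kHz mod fs = 10.65 kHz.
10.65 kHz ≤ fs/2 = 13.575 kHz, appears at 10.65 kHz.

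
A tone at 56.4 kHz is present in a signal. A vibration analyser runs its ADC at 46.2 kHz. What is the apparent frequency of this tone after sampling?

10.2 kHz

56.4 kHz mod fs = 10.2 kHz.
10.2 kHz ≤ fs/2 = 23.1 kHz, appears at 10.2 kHz.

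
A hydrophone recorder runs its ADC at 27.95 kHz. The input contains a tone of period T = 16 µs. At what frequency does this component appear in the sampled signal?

6.6 kHz

T = 16 µs → f = 1/T = 62.5 kHz.
62.5 kHz mod fs = 6.6 kHz.
6.6 kHz ≤ fs/2 = 13.975 kHz, appears at 6.6 kHz.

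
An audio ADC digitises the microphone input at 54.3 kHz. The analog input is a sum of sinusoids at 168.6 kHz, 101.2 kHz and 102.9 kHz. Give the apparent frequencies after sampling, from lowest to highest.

5.7 kHz, 7.4 kHz

fs/2 = 27.15 kHz.
168.6 kHz mod fs = 5.7 kHz.
5.7 kHz ≤ fs/2 = 27.15 kHz, appears at 5.7 kHz.
101.2 kHz mod fs = 46.9 kHz.
46.9 kHz > fs/2 = 27.15 kHz, folds to fs − 46.9 kHz = 7.4 kHz.
102.9 kHz mod fs = 48.6 kHz.
48.6 kHz > fs/2 = 27.15 kHz, folds to fs − 48.6 kHz = 5.7 kHz.
Distinct values: {5.7 kHz, 7.4 kHz}.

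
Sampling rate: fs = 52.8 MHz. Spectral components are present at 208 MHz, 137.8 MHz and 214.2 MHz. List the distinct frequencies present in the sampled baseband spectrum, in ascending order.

3 MHz, 3.2 MHz, 20.6 MHz

fs/2 = 26.4 MHz.
208 MHz mod fs = 49.6 MHz.
49.6 MHz > fs/2 = 26.4 MHz, folds to fs − 49.6 MHz = 3.2 MHz.
137.8 MHz mod fs = 32.2 MHz.
32.2 MHz > fs/2 = 26.4 MHz, folds to fs − 32.2 MHz = 20.6 MHz.
214.2 MHz mod fs = 3 MHz.
3 MHz ≤ fs/2 = 26.4 MHz, appears at 3 MHz.
Distinct values: {3 MHz, 3.2 MHz, 20.6 MHz}.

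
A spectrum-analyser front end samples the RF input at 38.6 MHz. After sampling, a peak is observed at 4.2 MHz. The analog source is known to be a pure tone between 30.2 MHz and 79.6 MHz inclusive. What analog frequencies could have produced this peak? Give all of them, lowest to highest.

Frequencies that alias to 4.2 MHz are k·fs ± 4.2 MHz for integer k ≥ 0.
k=0: 4.2 MHz.
k=1: 34.4 MHz, 42.8 MHz.
k=2: 73 MHz, 81.4 MHz.
k=3: 111.6 MHz, 120 MHz.
Within [30.2 MHz, 79.6 MHz]: 34.4 MHz, 42.8 MHz, 73 MHz.

34.4 MHz, 42.8 MHz, 73 MHz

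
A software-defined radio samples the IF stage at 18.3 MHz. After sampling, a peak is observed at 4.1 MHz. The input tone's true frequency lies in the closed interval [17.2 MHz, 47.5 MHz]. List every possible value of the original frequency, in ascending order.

Frequencies that alias to 4.1 MHz are k·fs ± 4.1 MHz for integer k ≥ 0.
k=0: 4.1 MHz.
k=1: 14.2 MHz, 22.4 MHz.
k=2: 32.5 MHz, 40.7 MHz.
k=3: 50.8 MHz, 59 MHz.
Within [17.2 MHz, 47.5 MHz]: 22.4 MHz, 32.5 MHz, 40.7 MHz.

22.4 MHz, 32.5 MHz, 40.7 MHz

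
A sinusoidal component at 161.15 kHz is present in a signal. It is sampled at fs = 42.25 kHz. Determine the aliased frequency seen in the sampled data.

161.15 kHz mod fs = 34.4 kHz.
34.4 kHz > fs/2 = 21.125 kHz, folds to fs − 34.4 kHz = 7.85 kHz.

7.85 kHz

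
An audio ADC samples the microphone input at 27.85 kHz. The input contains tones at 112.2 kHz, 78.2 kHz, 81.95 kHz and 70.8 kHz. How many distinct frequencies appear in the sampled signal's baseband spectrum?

4

fs/2 = 13.925 kHz.
112.2 kHz mod fs = 0.8 kHz.
0.8 kHz ≤ fs/2 = 13.925 kHz, appears at 0.8 kHz.
78.2 kHz mod fs = 22.5 kHz.
22.5 kHz > fs/2 = 13.925 kHz, folds to fs − 22.5 kHz = 5.35 kHz.
81.95 kHz mod fs = 26.25 kHz.
26.25 kHz > fs/2 = 13.925 kHz, folds to fs − 26.25 kHz = 1.6 kHz.
70.8 kHz mod fs = 15.1 kHz.
15.1 kHz > fs/2 = 13.925 kHz, folds to fs − 15.1 kHz = 12.75 kHz.
Distinct values: {0.8 kHz, 1.6 kHz, 5.35 kHz, 12.75 kHz} → 4.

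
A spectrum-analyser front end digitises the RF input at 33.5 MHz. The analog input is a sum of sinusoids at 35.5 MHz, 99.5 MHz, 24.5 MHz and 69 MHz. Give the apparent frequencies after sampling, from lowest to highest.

fs/2 = 16.75 MHz.
35.5 MHz mod fs = 2 MHz.
2 MHz ≤ fs/2 = 16.75 MHz, appears at 2 MHz.
99.5 MHz mod fs = 32.5 MHz.
32.5 MHz > fs/2 = 16.75 MHz, folds to fs − 32.5 MHz = 1 MHz.
24.5 MHz > fs/2 = 16.75 MHz, folds to fs − 24.5 MHz = 9 MHz.
69 MHz mod fs = 2 MHz.
2 MHz ≤ fs/2 = 16.75 MHz, appears at 2 MHz.
Distinct values: {1 MHz, 2 MHz, 9 MHz}.

1 MHz, 2 MHz, 9 MHz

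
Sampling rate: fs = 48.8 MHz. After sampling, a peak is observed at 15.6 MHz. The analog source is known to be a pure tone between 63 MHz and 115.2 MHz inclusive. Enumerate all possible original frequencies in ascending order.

64.4 MHz, 82 MHz, 113.2 MHz

Frequencies that alias to 15.6 MHz are k·fs ± 15.6 MHz for integer k ≥ 0.
k=0: 15.6 MHz.
k=1: 33.2 MHz, 64.4 MHz.
k=2: 82 MHz, 113.2 MHz.
k=3: 130.8 MHz, 162 MHz.
Within [63 MHz, 115.2 MHz]: 64.4 MHz, 82 MHz, 113.2 MHz.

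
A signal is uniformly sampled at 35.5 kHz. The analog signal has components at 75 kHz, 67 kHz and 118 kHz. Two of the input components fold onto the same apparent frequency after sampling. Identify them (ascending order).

fs/2 = 17.75 kHz.
75 kHz mod fs = 4 kHz.
4 kHz ≤ fs/2 = 17.75 kHz, appears at 4 kHz.
67 kHz mod fs = 31.5 kHz.
31.5 kHz > fs/2 = 17.75 kHz, folds to fs − 31.5 kHz = 4 kHz.
118 kHz mod fs = 11.5 kHz.
11.5 kHz ≤ fs/2 = 17.75 kHz, appears at 11.5 kHz.
67 kHz and 75 kHz both map to 4 kHz.

67 kHz, 75 kHz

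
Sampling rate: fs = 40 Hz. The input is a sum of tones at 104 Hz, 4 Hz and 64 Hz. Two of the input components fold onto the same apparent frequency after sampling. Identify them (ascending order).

fs/2 = 20 Hz.
104 Hz mod fs = 24 Hz.
24 Hz > fs/2 = 20 Hz, folds to fs − 24 Hz = 16 Hz.
4 Hz ≤ fs/2 = 20 Hz, passes unchanged.
64 Hz mod fs = 24 Hz.
24 Hz > fs/2 = 20 Hz, folds to fs − 24 Hz = 16 Hz.
64 Hz and 104 Hz both map to 16 Hz.

64 Hz, 104 Hz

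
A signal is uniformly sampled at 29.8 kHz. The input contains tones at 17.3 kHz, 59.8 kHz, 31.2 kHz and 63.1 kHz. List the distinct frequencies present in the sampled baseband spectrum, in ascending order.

0.2 kHz, 1.4 kHz, 3.5 kHz, 12.5 kHz

fs/2 = 14.9 kHz.
17.3 kHz > fs/2 = 14.9 kHz, folds to fs − 17.3 kHz = 12.5 kHz.
59.8 kHz mod fs = 0.2 kHz.
0.2 kHz ≤ fs/2 = 14.9 kHz, appears at 0.2 kHz.
31.2 kHz mod fs = 1.4 kHz.
1.4 kHz ≤ fs/2 = 14.9 kHz, appears at 1.4 kHz.
63.1 kHz mod fs = 3.5 kHz.
3.5 kHz ≤ fs/2 = 14.9 kHz, appears at 3.5 kHz.
Distinct values: {0.2 kHz, 1.4 kHz, 3.5 kHz, 12.5 kHz}.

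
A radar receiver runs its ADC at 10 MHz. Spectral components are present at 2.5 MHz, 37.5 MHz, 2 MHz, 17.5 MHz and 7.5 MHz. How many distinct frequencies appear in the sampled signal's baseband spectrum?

fs/2 = 5 MHz.
2.5 MHz ≤ fs/2 = 5 MHz, passes unchanged.
37.5 MHz mod fs = 7.5 MHz.
7.5 MHz > fs/2 = 5 MHz, folds to fs − 7.5 MHz = 2.5 MHz.
2 MHz ≤ fs/2 = 5 MHz, passes unchanged.
17.5 MHz mod fs = 7.5 MHz.
7.5 MHz > fs/2 = 5 MHz, folds to fs − 7.5 MHz = 2.5 MHz.
7.5 MHz > fs/2 = 5 MHz, folds to fs − 7.5 MHz = 2.5 MHz.
Distinct values: {2 MHz, 2.5 MHz} → 2.

2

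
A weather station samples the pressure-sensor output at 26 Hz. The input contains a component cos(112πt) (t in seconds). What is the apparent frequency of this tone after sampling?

4 Hz

ω = 112π rad/s → f = ω/(2π) = 56 Hz.
56 Hz mod fs = 4 Hz.
4 Hz ≤ fs/2 = 13 Hz, appears at 4 Hz.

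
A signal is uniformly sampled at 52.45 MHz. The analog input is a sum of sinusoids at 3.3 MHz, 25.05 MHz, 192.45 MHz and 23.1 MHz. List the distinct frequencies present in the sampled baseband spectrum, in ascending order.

fs/2 = 26.225 MHz.
3.3 MHz ≤ fs/2 = 26.225 MHz, passes unchanged.
25.05 MHz ≤ fs/2 = 26.225 MHz, passes unchanged.
192.45 MHz mod fs = 35.1 MHz.
35.1 MHz > fs/2 = 26.225 MHz, folds to fs − 35.1 MHz = 17.35 MHz.
23.1 MHz ≤ fs/2 = 26.225 MHz, passes unchanged.
Distinct values: {3.3 MHz, 17.35 MHz, 23.1 MHz, 25.05 MHz}.

3.3 MHz, 17.35 MHz, 23.1 MHz, 25.05 MHz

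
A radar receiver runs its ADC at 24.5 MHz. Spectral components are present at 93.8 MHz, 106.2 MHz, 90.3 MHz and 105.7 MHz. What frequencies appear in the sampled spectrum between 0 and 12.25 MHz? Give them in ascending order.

4.2 MHz, 7.7 MHz, 8.2 MHz

fs/2 = 12.25 MHz.
93.8 MHz mod fs = 20.3 MHz.
20.3 MHz > fs/2 = 12.25 MHz, folds to fs − 20.3 MHz = 4.2 MHz.
106.2 MHz mod fs = 8.2 MHz.
8.2 MHz ≤ fs/2 = 12.25 MHz, appears at 8.2 MHz.
90.3 MHz mod fs = 16.8 MHz.
16.8 MHz > fs/2 = 12.25 MHz, folds to fs − 16.8 MHz = 7.7 MHz.
105.7 MHz mod fs = 7.7 MHz.
7.7 MHz ≤ fs/2 = 12.25 MHz, appears at 7.7 MHz.
Distinct values: {4.2 MHz, 7.7 MHz, 8.2 MHz}.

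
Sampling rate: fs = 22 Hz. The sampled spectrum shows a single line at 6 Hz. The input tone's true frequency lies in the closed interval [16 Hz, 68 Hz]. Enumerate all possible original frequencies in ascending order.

Frequencies that alias to 6 Hz are k·fs ± 6 Hz for integer k ≥ 0.
k=0: 6 Hz.
k=1: 16 Hz, 28 Hz.
k=2: 38 Hz, 50 Hz.
k=3: 60 Hz, 72 Hz.
k=4: 82 Hz, 94 Hz.
Within [16 Hz, 68 Hz]: 16 Hz, 28 Hz, 38 Hz, 50 Hz, 60 Hz.

16 Hz, 28 Hz, 38 Hz, 50 Hz, 60 Hz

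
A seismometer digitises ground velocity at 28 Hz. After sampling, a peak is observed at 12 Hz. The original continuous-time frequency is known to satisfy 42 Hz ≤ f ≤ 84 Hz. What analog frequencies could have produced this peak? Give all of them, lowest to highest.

44 Hz, 68 Hz, 72 Hz

Frequencies that alias to 12 Hz are k·fs ± 12 Hz for integer k ≥ 0.
k=0: 12 Hz.
k=1: 16 Hz, 40 Hz.
k=2: 44 Hz, 68 Hz.
k=3: 72 Hz, 96 Hz.
k=4: 100 Hz, 124 Hz.
Within [42 Hz, 84 Hz]: 44 Hz, 68 Hz, 72 Hz.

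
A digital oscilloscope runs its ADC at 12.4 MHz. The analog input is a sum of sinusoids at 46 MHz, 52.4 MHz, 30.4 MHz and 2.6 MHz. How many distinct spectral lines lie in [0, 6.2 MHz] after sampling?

4

fs/2 = 6.2 MHz.
46 MHz mod fs = 8.8 MHz.
8.8 MHz > fs/2 = 6.2 MHz, folds to fs − 8.8 MHz = 3.6 MHz.
52.4 MHz mod fs = 2.8 MHz.
2.8 MHz ≤ fs/2 = 6.2 MHz, appears at 2.8 MHz.
30.4 MHz mod fs = 5.6 MHz.
5.6 MHz ≤ fs/2 = 6.2 MHz, appears at 5.6 MHz.
2.6 MHz ≤ fs/2 = 6.2 MHz, passes unchanged.
Distinct values: {2.6 MHz, 2.8 MHz, 3.6 MHz, 5.6 MHz} → 4.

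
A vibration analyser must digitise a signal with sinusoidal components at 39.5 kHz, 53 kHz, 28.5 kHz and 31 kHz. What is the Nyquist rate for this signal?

Highest-frequency component: 53 kHz.
Nyquist rate = 2 × 53 kHz = 106 kHz.

106 kHz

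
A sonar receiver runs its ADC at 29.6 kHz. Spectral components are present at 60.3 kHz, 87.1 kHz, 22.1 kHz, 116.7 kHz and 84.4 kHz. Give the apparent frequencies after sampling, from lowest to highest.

fs/2 = 14.8 kHz.
60.3 kHz mod fs = 1.1 kHz.
1.1 kHz ≤ fs/2 = 14.8 kHz, appears at 1.1 kHz.
87.1 kHz mod fs = 27.9 kHz.
27.9 kHz > fs/2 = 14.8 kHz, folds to fs − 27.9 kHz = 1.7 kHz.
22.1 kHz > fs/2 = 14.8 kHz, folds to fs − 22.1 kHz = 7.5 kHz.
116.7 kHz mod fs = 27.9 kHz.
27.9 kHz > fs/2 = 14.8 kHz, folds to fs − 27.9 kHz = 1.7 kHz.
84.4 kHz mod fs = 25.2 kHz.
25.2 kHz > fs/2 = 14.8 kHz, folds to fs − 25.2 kHz = 4.4 kHz.
Distinct values: {1.1 kHz, 1.7 kHz, 4.4 kHz, 7.5 kHz}.

1.1 kHz, 1.7 kHz, 4.4 kHz, 7.5 kHz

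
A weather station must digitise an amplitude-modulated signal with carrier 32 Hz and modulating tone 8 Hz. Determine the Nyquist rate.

80 Hz

AM sidebands sit at fc ± fm = 24 Hz and 40 Hz.
Highest-frequency component: 40 Hz.
Nyquist rate = 2 × 40 Hz = 80 Hz.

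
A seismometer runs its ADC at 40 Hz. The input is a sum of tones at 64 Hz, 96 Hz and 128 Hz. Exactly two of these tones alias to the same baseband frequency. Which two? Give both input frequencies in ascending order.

64 Hz, 96 Hz

fs/2 = 20 Hz.
64 Hz mod fs = 24 Hz.
24 Hz > fs/2 = 20 Hz, folds to fs − 24 Hz = 16 Hz.
96 Hz mod fs = 16 Hz.
16 Hz ≤ fs/2 = 20 Hz, appears at 16 Hz.
128 Hz mod fs = 8 Hz.
8 Hz ≤ fs/2 = 20 Hz, appears at 8 Hz.
64 Hz and 96 Hz both map to 16 Hz.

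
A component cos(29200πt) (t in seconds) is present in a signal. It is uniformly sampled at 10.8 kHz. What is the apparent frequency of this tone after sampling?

ω = 29200π rad/s → f = ω/(2π) = 14600 Hz = 14.6 kHz.
14.6 kHz mod fs = 3.8 kHz.
3.8 kHz ≤ fs/2 = 5.4 kHz, appears at 3.8 kHz.

3.8 kHz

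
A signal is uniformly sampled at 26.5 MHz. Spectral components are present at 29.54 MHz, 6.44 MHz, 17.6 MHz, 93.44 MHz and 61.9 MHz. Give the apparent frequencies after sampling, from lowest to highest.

3.04 MHz, 6.44 MHz, 8.9 MHz, 12.56 MHz

fs/2 = 13.25 MHz.
29.54 MHz mod fs = 3.04 MHz.
3.04 MHz ≤ fs/2 = 13.25 MHz, appears at 3.04 MHz.
6.44 MHz ≤ fs/2 = 13.25 MHz, passes unchanged.
17.6 MHz > fs/2 = 13.25 MHz, folds to fs − 17.6 MHz = 8.9 MHz.
93.44 MHz mod fs = 13.94 MHz.
13.94 MHz > fs/2 = 13.25 MHz, folds to fs − 13.94 MHz = 12.56 MHz.
61.9 MHz mod fs = 8.9 MHz.
8.9 MHz ≤ fs/2 = 13.25 MHz, appears at 8.9 MHz.
Distinct values: {3.04 MHz, 6.44 MHz, 8.9 MHz, 12.56 MHz}.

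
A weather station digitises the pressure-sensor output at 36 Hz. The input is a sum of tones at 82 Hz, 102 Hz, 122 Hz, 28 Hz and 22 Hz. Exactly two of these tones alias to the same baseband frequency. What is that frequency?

14 Hz

fs/2 = 18 Hz.
82 Hz mod fs = 10 Hz.
10 Hz ≤ fs/2 = 18 Hz, appears at 10 Hz.
102 Hz mod fs = 30 Hz.
30 Hz > fs/2 = 18 Hz, folds to fs − 30 Hz = 6 Hz.
122 Hz mod fs = 14 Hz.
14 Hz ≤ fs/2 = 18 Hz, appears at 14 Hz.
28 Hz > fs/2 = 18 Hz, folds to fs − 28 Hz = 8 Hz.
22 Hz > fs/2 = 18 Hz, folds to fs − 22 Hz = 14 Hz.
22 Hz and 122 Hz both map to 14 Hz.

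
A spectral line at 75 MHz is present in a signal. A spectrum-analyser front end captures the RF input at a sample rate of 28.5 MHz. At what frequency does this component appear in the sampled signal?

10.5 MHz

75 MHz mod fs = 18 MHz.
18 MHz > fs/2 = 14.25 MHz, folds to fs − 18 MHz = 10.5 MHz.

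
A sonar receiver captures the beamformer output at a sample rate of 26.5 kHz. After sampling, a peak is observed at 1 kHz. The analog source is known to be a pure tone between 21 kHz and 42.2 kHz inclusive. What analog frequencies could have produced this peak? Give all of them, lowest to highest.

Frequencies that alias to 1 kHz are k·fs ± 1 kHz for integer k ≥ 0.
k=0: 1 kHz.
k=1: 25.5 kHz, 27.5 kHz.
k=2: 52 kHz, 54 kHz.
Within [21 kHz, 42.2 kHz]: 25.5 kHz, 27.5 kHz.

25.5 kHz, 27.5 kHz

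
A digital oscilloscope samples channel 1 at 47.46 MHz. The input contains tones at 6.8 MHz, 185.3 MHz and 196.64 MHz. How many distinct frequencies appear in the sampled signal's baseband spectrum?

2

fs/2 = 23.73 MHz.
6.8 MHz ≤ fs/2 = 23.73 MHz, passes unchanged.
185.3 MHz mod fs = 42.92 MHz.
42.92 MHz > fs/2 = 23.73 MHz, folds to fs − 42.92 MHz = 4.54 MHz.
196.64 MHz mod fs = 6.8 MHz.
6.8 MHz ≤ fs/2 = 23.73 MHz, appears at 6.8 MHz.
Distinct values: {4.54 MHz, 6.8 MHz} → 2.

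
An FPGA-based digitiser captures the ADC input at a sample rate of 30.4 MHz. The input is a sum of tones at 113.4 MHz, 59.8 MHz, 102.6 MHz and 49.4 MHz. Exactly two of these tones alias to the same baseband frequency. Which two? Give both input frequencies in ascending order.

fs/2 = 15.2 MHz.
113.4 MHz mod fs = 22.2 MHz.
22.2 MHz > fs/2 = 15.2 MHz, folds to fs − 22.2 MHz = 8.2 MHz.
59.8 MHz mod fs = 29.4 MHz.
29.4 MHz > fs/2 = 15.2 MHz, folds to fs − 29.4 MHz = 1 MHz.
102.6 MHz mod fs = 11.4 MHz.
11.4 MHz ≤ fs/2 = 15.2 MHz, appears at 11.4 MHz.
49.4 MHz mod fs = 19 MHz.
19 MHz > fs/2 = 15.2 MHz, folds to fs − 19 MHz = 11.4 MHz.
49.4 MHz and 102.6 MHz both map to 11.4 MHz.

49.4 MHz, 102.6 MHz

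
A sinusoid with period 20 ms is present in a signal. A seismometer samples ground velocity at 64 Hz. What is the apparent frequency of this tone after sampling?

14 Hz

T = 20 ms → f = 1/T = 50 Hz.
50 Hz > fs/2 = 32 Hz, folds to fs − 50 Hz = 14 Hz.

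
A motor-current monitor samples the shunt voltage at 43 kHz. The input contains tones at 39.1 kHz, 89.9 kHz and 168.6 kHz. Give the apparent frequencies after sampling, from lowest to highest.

fs/2 = 21.5 kHz.
39.1 kHz > fs/2 = 21.5 kHz, folds to fs − 39.1 kHz = 3.9 kHz.
89.9 kHz mod fs = 3.9 kHz.
3.9 kHz ≤ fs/2 = 21.5 kHz, appears at 3.9 kHz.
168.6 kHz mod fs = 39.6 kHz.
39.6 kHz > fs/2 = 21.5 kHz, folds to fs − 39.6 kHz = 3.4 kHz.
Distinct values: {3.4 kHz, 3.9 kHz}.

3.4 kHz, 3.9 kHz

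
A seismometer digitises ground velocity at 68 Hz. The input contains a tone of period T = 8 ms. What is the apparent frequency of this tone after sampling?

11 Hz

T = 8 ms → f = 1/T = 125 Hz.
125 Hz mod fs = 57 Hz.
57 Hz > fs/2 = 34 Hz, folds to fs − 57 Hz = 11 Hz.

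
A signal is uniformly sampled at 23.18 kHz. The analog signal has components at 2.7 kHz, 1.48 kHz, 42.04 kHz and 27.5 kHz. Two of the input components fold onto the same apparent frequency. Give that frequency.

fs/2 = 11.59 kHz.
2.7 kHz ≤ fs/2 = 11.59 kHz, passes unchanged.
1.48 kHz ≤ fs/2 = 11.59 kHz, passes unchanged.
42.04 kHz mod fs = 18.86 kHz.
18.86 kHz > fs/2 = 11.59 kHz, folds to fs − 18.86 kHz = 4.32 kHz.
27.5 kHz mod fs = 4.32 kHz.
4.32 kHz ≤ fs/2 = 11.59 kHz, appears at 4.32 kHz.
27.5 kHz and 42.04 kHz both map to 4.32 kHz.

4.32 kHz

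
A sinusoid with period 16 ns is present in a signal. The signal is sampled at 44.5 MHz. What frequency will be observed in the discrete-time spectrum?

T = 16 ns → f = 1/T = 62.5 MHz.
62.5 MHz mod fs = 18 MHz.
18 MHz ≤ fs/2 = 22.25 MHz, appears at 18 MHz.

18 MHz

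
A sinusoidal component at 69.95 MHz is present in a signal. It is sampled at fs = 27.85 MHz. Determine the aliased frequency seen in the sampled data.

13.6 MHz

69.95 MHz mod fs = 14.25 MHz.
14.25 MHz > fs/2 = 13.925 MHz, folds to fs − 14.25 MHz = 13.6 MHz.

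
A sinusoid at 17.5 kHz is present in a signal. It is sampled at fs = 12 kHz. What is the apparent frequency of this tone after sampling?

17.5 kHz mod fs = 5.5 kHz.
5.5 kHz ≤ fs/2 = 6 kHz, appears at 5.5 kHz.

5.5 kHz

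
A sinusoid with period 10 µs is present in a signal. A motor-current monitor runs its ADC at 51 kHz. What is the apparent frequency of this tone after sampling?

T = 10 µs → f = 1/T = 100 kHz.
100 kHz mod fs = 49 kHz.
49 kHz > fs/2 = 25.5 kHz, folds to fs − 49 kHz = 2 kHz.

2 kHz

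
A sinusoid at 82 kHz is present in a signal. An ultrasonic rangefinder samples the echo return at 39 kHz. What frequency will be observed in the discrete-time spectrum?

82 kHz mod fs = 4 kHz.
4 kHz ≤ fs/2 = 19.5 kHz, appears at 4 kHz.

4 kHz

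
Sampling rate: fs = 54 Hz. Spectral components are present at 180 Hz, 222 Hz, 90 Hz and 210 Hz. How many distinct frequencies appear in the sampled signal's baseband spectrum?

2

fs/2 = 27 Hz.
180 Hz mod fs = 18 Hz.
18 Hz ≤ fs/2 = 27 Hz, appears at 18 Hz.
222 Hz mod fs = 6 Hz.
6 Hz ≤ fs/2 = 27 Hz, appears at 6 Hz.
90 Hz mod fs = 36 Hz.
36 Hz > fs/2 = 27 Hz, folds to fs − 36 Hz = 18 Hz.
210 Hz mod fs = 48 Hz.
48 Hz > fs/2 = 27 Hz, folds to fs − 48 Hz = 6 Hz.
Distinct values: {6 Hz, 18 Hz} → 2.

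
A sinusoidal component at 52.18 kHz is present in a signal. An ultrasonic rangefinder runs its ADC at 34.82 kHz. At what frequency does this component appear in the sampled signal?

52.18 kHz mod fs = 17.36 kHz.
17.36 kHz ≤ fs/2 = 17.41 kHz, appears at 17.36 kHz.

17.36 kHz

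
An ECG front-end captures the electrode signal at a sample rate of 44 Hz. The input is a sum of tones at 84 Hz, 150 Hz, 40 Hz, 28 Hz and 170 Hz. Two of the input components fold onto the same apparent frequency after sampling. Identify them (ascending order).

fs/2 = 22 Hz.
84 Hz mod fs = 40 Hz.
40 Hz > fs/2 = 22 Hz, folds to fs − 40 Hz = 4 Hz.
150 Hz mod fs = 18 Hz.
18 Hz ≤ fs/2 = 22 Hz, appears at 18 Hz.
40 Hz > fs/2 = 22 Hz, folds to fs − 40 Hz = 4 Hz.
28 Hz > fs/2 = 22 Hz, folds to fs − 28 Hz = 16 Hz.
170 Hz mod fs = 38 Hz.
38 Hz > fs/2 = 22 Hz, folds to fs − 38 Hz = 6 Hz.
40 Hz and 84 Hz both map to 4 Hz.

40 Hz, 84 Hz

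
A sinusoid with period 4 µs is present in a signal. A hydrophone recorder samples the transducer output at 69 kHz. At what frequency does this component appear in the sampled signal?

26 kHz

T = 4 µs → f = 1/T = 250 kHz.
250 kHz mod fs = 43 kHz.
43 kHz > fs/2 = 34.5 kHz, folds to fs − 43 kHz = 26 kHz.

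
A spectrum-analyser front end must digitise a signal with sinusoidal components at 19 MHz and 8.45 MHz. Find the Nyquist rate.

Highest-frequency component: 19 MHz.
Nyquist rate = 2 × 19 MHz = 38 MHz.

38 MHz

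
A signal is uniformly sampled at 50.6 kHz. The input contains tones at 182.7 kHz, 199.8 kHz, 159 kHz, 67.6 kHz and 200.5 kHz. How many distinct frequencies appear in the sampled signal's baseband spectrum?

5

fs/2 = 25.3 kHz.
182.7 kHz mod fs = 30.9 kHz.
30.9 kHz > fs/2 = 25.3 kHz, folds to fs − 30.9 kHz = 19.7 kHz.
199.8 kHz mod fs = 48 kHz.
48 kHz > fs/2 = 25.3 kHz, folds to fs − 48 kHz = 2.6 kHz.
159 kHz mod fs = 7.2 kHz.
7.2 kHz ≤ fs/2 = 25.3 kHz, appears at 7.2 kHz.
67.6 kHz mod fs = 17 kHz.
17 kHz ≤ fs/2 = 25.3 kHz, appears at 17 kHz.
200.5 kHz mod fs = 48.7 kHz.
48.7 kHz > fs/2 = 25.3 kHz, folds to fs − 48.7 kHz = 1.9 kHz.
Distinct values: {1.9 kHz, 2.6 kHz, 7.2 kHz, 17 kHz, 19.7 kHz} → 5.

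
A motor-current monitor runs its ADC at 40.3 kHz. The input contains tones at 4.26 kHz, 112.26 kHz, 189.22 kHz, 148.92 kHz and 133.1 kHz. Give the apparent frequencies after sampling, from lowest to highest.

4.26 kHz, 8.64 kHz, 12.2 kHz, 12.28 kHz

fs/2 = 20.15 kHz.
4.26 kHz ≤ fs/2 = 20.15 kHz, passes unchanged.
112.26 kHz mod fs = 31.66 kHz.
31.66 kHz > fs/2 = 20.15 kHz, folds to fs − 31.66 kHz = 8.64 kHz.
189.22 kHz mod fs = 28.02 kHz.
28.02 kHz > fs/2 = 20.15 kHz, folds to fs − 28.02 kHz = 12.28 kHz.
148.92 kHz mod fs = 28.02 kHz.
28.02 kHz > fs/2 = 20.15 kHz, folds to fs − 28.02 kHz = 12.28 kHz.
133.1 kHz mod fs = 12.2 kHz.
12.2 kHz ≤ fs/2 = 20.15 kHz, appears at 12.2 kHz.
Distinct values: {4.26 kHz, 8.64 kHz, 12.2 kHz, 12.28 kHz}.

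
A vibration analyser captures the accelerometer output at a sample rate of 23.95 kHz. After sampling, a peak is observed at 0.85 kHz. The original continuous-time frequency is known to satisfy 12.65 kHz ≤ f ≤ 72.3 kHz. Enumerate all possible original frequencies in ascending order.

Frequencies that alias to 0.85 kHz are k·fs ± 0.85 kHz for integer k ≥ 0.
k=0: 0.85 kHz.
k=1: 23.1 kHz, 24.8 kHz.
k=2: 47.05 kHz, 48.75 kHz.
k=3: 71 kHz, 72.7 kHz.
k=4: 94.95 kHz, 96.65 kHz.
Within [12.65 kHz, 72.3 kHz]: 23.1 kHz, 24.8 kHz, 47.05 kHz, 48.75 kHz, 71 kHz.

23.1 kHz, 24.8 kHz, 47.05 kHz, 48.75 kHz, 71 kHz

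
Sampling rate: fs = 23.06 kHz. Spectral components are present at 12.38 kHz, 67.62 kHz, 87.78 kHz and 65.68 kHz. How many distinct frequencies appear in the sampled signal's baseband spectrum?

fs/2 = 11.53 kHz.
12.38 kHz > fs/2 = 11.53 kHz, folds to fs − 12.38 kHz = 10.68 kHz.
67.62 kHz mod fs = 21.5 kHz.
21.5 kHz > fs/2 = 11.53 kHz, folds to fs − 21.5 kHz = 1.56 kHz.
87.78 kHz mod fs = 18.6 kHz.
18.6 kHz > fs/2 = 11.53 kHz, folds to fs − 18.6 kHz = 4.46 kHz.
65.68 kHz mod fs = 19.56 kHz.
19.56 kHz > fs/2 = 11.53 kHz, folds to fs − 19.56 kHz = 3.5 kHz.
Distinct values: {1.56 kHz, 3.5 kHz, 4.46 kHz, 10.68 kHz} → 4.

4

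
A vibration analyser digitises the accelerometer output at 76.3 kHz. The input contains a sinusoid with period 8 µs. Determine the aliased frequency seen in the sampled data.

T = 8 µs → f = 1/T = 125 kHz.
125 kHz mod fs = 48.7 kHz.
48.7 kHz > fs/2 = 38.15 kHz, folds to fs − 48.7 kHz = 27.6 kHz.

27.6 kHz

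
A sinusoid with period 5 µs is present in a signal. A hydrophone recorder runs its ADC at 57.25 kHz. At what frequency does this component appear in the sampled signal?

28.25 kHz

T = 5 µs → f = 1/T = 200 kHz.
200 kHz mod fs = 28.25 kHz.
28.25 kHz ≤ fs/2 = 28.625 kHz, appears at 28.25 kHz.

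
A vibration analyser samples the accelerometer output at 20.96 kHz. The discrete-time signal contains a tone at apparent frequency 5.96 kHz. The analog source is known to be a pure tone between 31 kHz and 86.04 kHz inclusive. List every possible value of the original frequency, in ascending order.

35.96 kHz, 47.88 kHz, 56.92 kHz, 68.84 kHz, 77.88 kHz

Frequencies that alias to 5.96 kHz are k·fs ± 5.96 kHz for integer k ≥ 0.
k=0: 5.96 kHz.
k=1: 15 kHz, 26.92 kHz.
k=2: 35.96 kHz, 47.88 kHz.
k=3: 56.92 kHz, 68.84 kHz.
k=4: 77.88 kHz, 89.8 kHz.
k=5: 98.84 kHz, 110.76 kHz.
Within [31 kHz, 86.04 kHz]: 35.96 kHz, 47.88 kHz, 56.92 kHz, 68.84 kHz, 77.88 kHz.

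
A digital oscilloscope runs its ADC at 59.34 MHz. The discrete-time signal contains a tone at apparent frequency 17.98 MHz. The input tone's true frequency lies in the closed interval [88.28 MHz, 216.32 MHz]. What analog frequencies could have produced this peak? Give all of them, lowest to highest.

Frequencies that alias to 17.98 MHz are k·fs ± 17.98 MHz for integer k ≥ 0.
k=0: 17.98 MHz.
k=1: 41.36 MHz, 77.32 MHz.
k=2: 100.7 MHz, 136.66 MHz.
k=3: 160.04 MHz, 196 MHz.
k=4: 219.38 MHz, 255.34 MHz.
Within [88.28 MHz, 216.32 MHz]: 100.7 MHz, 136.66 MHz, 160.04 MHz, 196 MHz.

100.7 MHz, 136.66 MHz, 160.04 MHz, 196 MHz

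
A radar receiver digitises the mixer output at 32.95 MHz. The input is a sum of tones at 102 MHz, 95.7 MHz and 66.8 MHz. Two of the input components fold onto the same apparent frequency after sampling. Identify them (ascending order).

fs/2 = 16.475 MHz.
102 MHz mod fs = 3.15 MHz.
3.15 MHz ≤ fs/2 = 16.475 MHz, appears at 3.15 MHz.
95.7 MHz mod fs = 29.8 MHz.
29.8 MHz > fs/2 = 16.475 MHz, folds to fs − 29.8 MHz = 3.15 MHz.
66.8 MHz mod fs = 0.9 MHz.
0.9 MHz ≤ fs/2 = 16.475 MHz, appears at 0.9 MHz.
95.7 MHz and 102 MHz both map to 3.15 MHz.

95.7 MHz, 102 MHz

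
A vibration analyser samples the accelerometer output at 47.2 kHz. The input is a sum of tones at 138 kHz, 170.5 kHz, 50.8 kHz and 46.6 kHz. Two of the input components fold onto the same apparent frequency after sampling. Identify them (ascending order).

50.8 kHz, 138 kHz

fs/2 = 23.6 kHz.
138 kHz mod fs = 43.6 kHz.
43.6 kHz > fs/2 = 23.6 kHz, folds to fs − 43.6 kHz = 3.6 kHz.
170.5 kHz mod fs = 28.9 kHz.
28.9 kHz > fs/2 = 23.6 kHz, folds to fs − 28.9 kHz = 18.3 kHz.
50.8 kHz mod fs = 3.6 kHz.
3.6 kHz ≤ fs/2 = 23.6 kHz, appears at 3.6 kHz.
46.6 kHz > fs/2 = 23.6 kHz, folds to fs − 46.6 kHz = 0.6 kHz.
50.8 kHz and 138 kHz both map to 3.6 kHz.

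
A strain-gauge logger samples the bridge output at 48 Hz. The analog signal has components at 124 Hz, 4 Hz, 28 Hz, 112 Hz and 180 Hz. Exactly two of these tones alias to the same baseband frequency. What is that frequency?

20 Hz

fs/2 = 24 Hz.
124 Hz mod fs = 28 Hz.
28 Hz > fs/2 = 24 Hz, folds to fs − 28 Hz = 20 Hz.
4 Hz ≤ fs/2 = 24 Hz, passes unchanged.
28 Hz > fs/2 = 24 Hz, folds to fs − 28 Hz = 20 Hz.
112 Hz mod fs = 16 Hz.
16 Hz ≤ fs/2 = 24 Hz, appears at 16 Hz.
180 Hz mod fs = 36 Hz.
36 Hz > fs/2 = 24 Hz, folds to fs − 36 Hz = 12 Hz.
28 Hz and 124 Hz both map to 20 Hz.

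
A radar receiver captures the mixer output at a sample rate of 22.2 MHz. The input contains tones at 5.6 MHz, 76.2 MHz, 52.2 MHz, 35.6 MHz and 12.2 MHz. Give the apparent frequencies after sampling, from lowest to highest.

fs/2 = 11.1 MHz.
5.6 MHz ≤ fs/2 = 11.1 MHz, passes unchanged.
76.2 MHz mod fs = 9.6 MHz.
9.6 MHz ≤ fs/2 = 11.1 MHz, appears at 9.6 MHz.
52.2 MHz mod fs = 7.8 MHz.
7.8 MHz ≤ fs/2 = 11.1 MHz, appears at 7.8 MHz.
35.6 MHz mod fs = 13.4 MHz.
13.4 MHz > fs/2 = 11.1 MHz, folds to fs − 13.4 MHz = 8.8 MHz.
12.2 MHz > fs/2 = 11.1 MHz, folds to fs − 12.2 MHz = 10 MHz.
Distinct values: {5.6 MHz, 7.8 MHz, 8.8 MHz, 9.6 MHz, 10 MHz}.

5.6 MHz, 7.8 MHz, 8.8 MHz, 9.6 MHz, 10 MHz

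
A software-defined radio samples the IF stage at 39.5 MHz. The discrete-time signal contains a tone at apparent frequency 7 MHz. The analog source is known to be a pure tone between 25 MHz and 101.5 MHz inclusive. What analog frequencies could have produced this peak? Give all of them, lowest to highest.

Frequencies that alias to 7 MHz are k·fs ± 7 MHz for integer k ≥ 0.
k=0: 7 MHz.
k=1: 32.5 MHz, 46.5 MHz.
k=2: 72 MHz, 86 MHz.
k=3: 111.5 MHz, 125.5 MHz.
Within [25 MHz, 101.5 MHz]: 32.5 MHz, 46.5 MHz, 72 MHz, 86 MHz.

32.5 MHz, 46.5 MHz, 72 MHz, 86 MHz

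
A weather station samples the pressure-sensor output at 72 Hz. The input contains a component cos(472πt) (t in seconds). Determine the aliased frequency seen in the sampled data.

20 Hz

ω = 472π rad/s → f = ω/(2π) = 236 Hz.
236 Hz mod fs = 20 Hz.
20 Hz ≤ fs/2 = 36 Hz, appears at 20 Hz.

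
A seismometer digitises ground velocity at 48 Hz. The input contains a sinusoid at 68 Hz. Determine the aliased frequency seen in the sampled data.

20 Hz

68 Hz mod fs = 20 Hz.
20 Hz ≤ fs/2 = 24 Hz, appears at 20 Hz.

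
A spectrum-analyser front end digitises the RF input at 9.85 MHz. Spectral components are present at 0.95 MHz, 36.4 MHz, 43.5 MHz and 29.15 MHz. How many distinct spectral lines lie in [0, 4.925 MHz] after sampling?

fs/2 = 4.925 MHz.
0.95 MHz ≤ fs/2 = 4.925 MHz, passes unchanged.
36.4 MHz mod fs = 6.85 MHz.
6.85 MHz > fs/2 = 4.925 MHz, folds to fs − 6.85 MHz = 3 MHz.
43.5 MHz mod fs = 4.1 MHz.
4.1 MHz ≤ fs/2 = 4.925 MHz, appears at 4.1 MHz.
29.15 MHz mod fs = 9.45 MHz.
9.45 MHz > fs/2 = 4.925 MHz, folds to fs − 9.45 MHz = 0.4 MHz.
Distinct values: {0.4 MHz, 0.95 MHz, 3 MHz, 4.1 MHz} → 4.

4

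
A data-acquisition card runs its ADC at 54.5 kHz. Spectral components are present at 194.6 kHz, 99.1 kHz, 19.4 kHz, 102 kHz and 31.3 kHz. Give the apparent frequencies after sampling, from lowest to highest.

7 kHz, 9.9 kHz, 19.4 kHz, 23.2 kHz, 23.4 kHz

fs/2 = 27.25 kHz.
194.6 kHz mod fs = 31.1 kHz.
31.1 kHz > fs/2 = 27.25 kHz, folds to fs − 31.1 kHz = 23.4 kHz.
99.1 kHz mod fs = 44.6 kHz.
44.6 kHz > fs/2 = 27.25 kHz, folds to fs − 44.6 kHz = 9.9 kHz.
19.4 kHz ≤ fs/2 = 27.25 kHz, passes unchanged.
102 kHz mod fs = 47.5 kHz.
47.5 kHz > fs/2 = 27.25 kHz, folds to fs − 47.5 kHz = 7 kHz.
31.3 kHz > fs/2 = 27.25 kHz, folds to fs − 31.3 kHz = 23.2 kHz.
Distinct values: {7 kHz, 9.9 kHz, 19.4 kHz, 23.2 kHz, 23.4 kHz}.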